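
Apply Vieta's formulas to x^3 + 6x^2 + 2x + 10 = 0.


Monic cubic x^3+bx^2+cx+d=0: sum=-b, pairwise sum=c, product=-d.
b=6, c=2, d=10
r1+r2+r3 = -6
r1r2+r1r3+r2r3 = 2
r1r2r3 = -10


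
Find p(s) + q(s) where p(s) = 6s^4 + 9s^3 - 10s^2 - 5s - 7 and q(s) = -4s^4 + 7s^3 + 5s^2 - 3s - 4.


Align terms by degree and add:
  6s^4 + 9s^3 - 10s^2 - 5s - 7
  -4s^4 + 7s^3 + 5s^2 - 3s - 4
= 2s^4 + 16s^3 - 5s^2 - 8s - 11


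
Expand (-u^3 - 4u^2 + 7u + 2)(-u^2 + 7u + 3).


Distribute each term of the first polynomial:
  (-u^3)(-u^2 + 7u + 3) = u^5 - 7u^4 - 3u^3
  (-4u^2)(-u^2 + 7u + 3) = 4u^4 - 28u^3 - 12u^2
  (7u)(-u^2 + 7u + 3) = -7u^3 + 49u^2 + 21u
  (2)(-u^2 + 7u + 3) = -2u^2 + 14u + 6
Sum: u^5 - 3u^4 - 38u^3 + 35u^2 + 35u + 6


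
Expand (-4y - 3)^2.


Expand (-4y - 3)^2 by repeated multiplication:
= 16y^2 + 24y + 9


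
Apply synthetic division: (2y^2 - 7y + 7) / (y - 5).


Synthetic division with c = 5. Coefficients: 2, -7, 7
Bring down 2.
  2 * 5 = 10; 10 - 7 = 3
  3 * 5 = 15; 15 + 7 = 22
Quotient: 2y + 3, Remainder: 22


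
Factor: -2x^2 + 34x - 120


Roots satisfy r1 + r2 = -b/a = 17 and r1*r2 = c/a = 60.
So r1 = 12, r2 = 5.
-2x^2 + 34x - 120 = -2(x - r1)(x - r2) = -2(x - 12)(x - 5)


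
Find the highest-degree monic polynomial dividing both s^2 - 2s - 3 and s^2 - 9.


Factor each:
  s^2 - 2s - 3 = (s - 3)(s + 1)
  s^2 - 9 = (s - 3)(s + 3)
Common monic factor: s - 3


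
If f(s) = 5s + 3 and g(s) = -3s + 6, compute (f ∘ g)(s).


Substitute g(s) into f:
f(g(s)) = 5*(-3s + 6) + 3
Expand and combine: -15s + 33


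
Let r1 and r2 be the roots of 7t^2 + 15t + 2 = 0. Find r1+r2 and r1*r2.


For at^2+bt+c=0: sum = -b/a, product = c/a.
a=7, b=15, c=2
Sum = -(15)/7 = -15/7
Product = (2)/7 = 2/7


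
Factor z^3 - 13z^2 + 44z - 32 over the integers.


Try integer roots (divisors of -32). z=1: p(1)=0.
Divide out (z - 1): quotient is z^2 - 12z + 32.
Factor the quadratic: (z - 4)(z - 8)
Result: (z - 1)(z - 4)(z - 8)


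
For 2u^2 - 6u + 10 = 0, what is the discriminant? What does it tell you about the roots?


D = b^2 - 4ac = (-6)^2 - 4(2)(10) = 36 - 80 = -44
Since D < 0: two complex conjugate roots (no real roots)


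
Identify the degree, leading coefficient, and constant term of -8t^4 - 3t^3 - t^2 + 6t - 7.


Highest power of t is 4, with coefficient -8. Constant term is -7.
Degree = 4, leading coefficient = -8, constant term = -7


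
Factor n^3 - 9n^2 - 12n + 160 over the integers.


Try integer roots (divisors of 160). n=-4: p(-4)=0.
Divide out (n + 4): quotient is n^2 - 13n + 40.
Factor the quadratic: (n - 8)(n - 5)
Result: (n + 4)(n - 8)(n - 5)


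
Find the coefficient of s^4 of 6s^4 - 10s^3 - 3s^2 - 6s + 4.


Read off the coefficient of s^4: 6


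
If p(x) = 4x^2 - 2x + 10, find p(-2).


Using direct substitution:
  4 * (-2)^2 = 16
  -2 * (-2)^1 = 4
  constant: 10
Sum = 16 + 4 + 10 = 30


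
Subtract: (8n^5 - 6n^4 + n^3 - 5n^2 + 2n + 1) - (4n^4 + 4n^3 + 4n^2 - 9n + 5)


Distribute the minus sign:
  (8n^5 - 6n^4 + n^3 - 5n^2 + 2n + 1)
- (4n^4 + 4n^3 + 4n^2 - 9n + 5)
Negate second polynomial: -4n^4 - 4n^3 - 4n^2 + 9n - 5
Add: 8n^5 - 10n^4 - 3n^3 - 9n^2 + 11n - 4


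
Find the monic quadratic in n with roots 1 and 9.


p(n) = (n - 1)(n - 9)
Expand: n^2 - 10n + 9


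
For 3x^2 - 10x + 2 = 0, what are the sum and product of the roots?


For ax^2+bx+c=0: sum = -b/a, product = c/a.
a=3, b=-10, c=2
Sum = -(-10)/3 = 10/3
Product = (2)/3 = 2/3


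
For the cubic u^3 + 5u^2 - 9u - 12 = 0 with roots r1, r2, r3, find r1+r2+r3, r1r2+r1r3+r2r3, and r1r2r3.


Monic cubic u^3+bu^2+cu+d=0: sum=-b, pairwise sum=c, product=-d.
b=5, c=-9, d=-12
r1+r2+r3 = -5
r1r2+r1r3+r2r3 = -9
r1r2r3 = 12


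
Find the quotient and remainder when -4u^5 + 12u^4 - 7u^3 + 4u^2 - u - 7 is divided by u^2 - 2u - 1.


(-4u^5 + 12u^4 - 7u^3 + 4u^2 - u - 7) / (u^2 - 2u - 1)
Step 1: -4u^3 * (u^2 - 2u - 1) = -4u^5 + 8u^4 + 4u^3; subtract.
Step 2: 4u^2 * (u^2 - 2u - 1) = 4u^4 - 8u^3 - 4u^2; subtract.
Step 3: -3u * (u^2 - 2u - 1) = -3u^3 + 6u^2 + 3u; subtract.
Step 4: 2 * (u^2 - 2u - 1) = 2u^2 - 4u - 2; subtract.
Quotient: -4u^3 + 4u^2 - 3u + 2, Remainder: -5


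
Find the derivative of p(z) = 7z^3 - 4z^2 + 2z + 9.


Apply the power rule term by term:
  d/dz(7z^3) = 21z^2
  d/dz(-4z^2) = -8z
  d/dz(2z) = 2
  d/dz(9) = 0
p'(z) = 21z^2 - 8z + 2


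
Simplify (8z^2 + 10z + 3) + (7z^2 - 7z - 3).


Align terms by degree and add:
  8z^2 + 10z + 3
+ 7z^2 - 7z - 3
= 15z^2 + 3z


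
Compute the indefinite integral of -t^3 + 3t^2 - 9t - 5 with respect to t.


Reverse power rule on each term:
  ∫ -t^3 dt = -(1/4)t^4
  ∫ 3t^2 dt = t^3
  ∫ -9t dt = -(9/2)t^2
  ∫ -5 dt = -5t
F(t) = -(1/4)t^4 + t^3 - (9/2)t^2 - 5t + C


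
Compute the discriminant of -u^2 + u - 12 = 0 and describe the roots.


D = b^2 - 4ac = (1)^2 - 4(-1)(-12) = 1 - 48 = -47
Since D < 0: two complex conjugate roots (no real roots)


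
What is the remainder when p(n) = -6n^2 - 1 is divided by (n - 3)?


By the Remainder Theorem, the remainder equals p(3):
  -6*(3)^2 = -54
  0*(3)^1 = 0
  constant: -1
Sum: -54 + 0 - 1 = -55


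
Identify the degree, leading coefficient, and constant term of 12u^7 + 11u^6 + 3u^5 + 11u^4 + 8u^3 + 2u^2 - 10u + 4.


Highest power of u is 7, with coefficient 12. Constant term is 4.
Degree = 7, leading coefficient = 12, constant term = 4


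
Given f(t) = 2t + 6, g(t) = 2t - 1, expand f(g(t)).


Substitute g(t) into f:
f(g(t)) = 2*(2t - 1) + 6
Expand and combine: 4t + 4


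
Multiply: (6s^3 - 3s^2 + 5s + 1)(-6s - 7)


Distribute each term of the first polynomial:
  (6s^3)(-6s - 7) = -36s^4 - 42s^3
  (-3s^2)(-6s - 7) = 18s^3 + 21s^2
  (5s)(-6s - 7) = -30s^2 - 35s
  (1)(-6s - 7) = -6s - 7
Sum: -36s^4 - 24s^3 - 9s^2 - 41s - 7


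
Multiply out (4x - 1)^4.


Expand (4x - 1)^4 by repeated multiplication:
  (4x - 1)^2 = 16x^2 - 8x + 1
  (4x - 1)^3 = 64x^3 - 48x^2 + 12x - 1
= 256x^4 - 256x^3 + 96x^2 - 16x + 1


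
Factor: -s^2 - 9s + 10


Roots satisfy r1 + r2 = -b/a = -9 and r1*r2 = c/a = -10.
So r1 = -10, r2 = 1.
-s^2 - 9s + 10 = -(s - r1)(s - r2) = -(s + 10)(s - 1)


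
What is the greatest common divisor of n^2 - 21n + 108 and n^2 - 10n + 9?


Factor each:
  n^2 - 21n + 108 = (n - 9)(n - 12)
  n^2 - 10n + 9 = (n - 9)(n - 1)
Common monic factor: n - 9


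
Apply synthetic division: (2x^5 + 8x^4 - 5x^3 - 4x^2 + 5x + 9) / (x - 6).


Synthetic division with c = 6. Coefficients: 2, 8, -5, -4, 5, 9
Bring down 2.
  2 * 6 = 12; 12 + 8 = 20
  20 * 6 = 120; 120 - 5 = 115
  115 * 6 = 690; 690 - 4 = 686
  686 * 6 = 4116; 4116 + 5 = 4121
  4121 * 6 = 24726; 24726 + 9 = 24735
Quotient: 2x^4 + 20x^3 + 115x^2 + 686x + 4121, Remainder: 24735


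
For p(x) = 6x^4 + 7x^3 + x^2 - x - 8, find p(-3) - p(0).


p(-3) = 301
p(0) = -8
p(-3) - p(0) = 301 + 8 = 309


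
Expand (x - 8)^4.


Expand (x - 8)^4 by repeated multiplication:
  (x - 8)^2 = x^2 - 16x + 64
  (x - 8)^3 = x^3 - 24x^2 + 192x - 512
= x^4 - 32x^3 + 384x^2 - 2048x + 4096


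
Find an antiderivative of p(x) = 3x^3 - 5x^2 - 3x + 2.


Reverse power rule on each term:
  ∫ 3x^3 dx = (3/4)x^4
  ∫ -5x^2 dx = -(5/3)x^3
  ∫ -3x dx = -(3/2)x^2
  ∫ 2 dx = 2x
F(x) = (3/4)x^4 - (5/3)x^3 - (3/2)x^2 + 2x + C


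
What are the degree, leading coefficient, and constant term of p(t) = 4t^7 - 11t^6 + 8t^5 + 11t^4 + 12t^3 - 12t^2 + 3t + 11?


Highest power of t is 7, with coefficient 4. Constant term is 11.
Degree = 7, leading coefficient = 4, constant term = 11


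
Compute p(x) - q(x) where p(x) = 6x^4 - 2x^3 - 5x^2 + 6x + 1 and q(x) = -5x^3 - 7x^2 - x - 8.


Distribute the minus sign:
  (6x^4 - 2x^3 - 5x^2 + 6x + 1)
- (-5x^3 - 7x^2 - x - 8)
Negate second polynomial: 5x^3 + 7x^2 + x + 8
Add: 6x^4 + 3x^3 + 2x^2 + 7x + 9


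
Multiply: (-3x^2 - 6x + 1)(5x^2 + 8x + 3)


Distribute each term of the first polynomial:
  (-3x^2)(5x^2 + 8x + 3) = -15x^4 - 24x^3 - 9x^2
  (-6x)(5x^2 + 8x + 3) = -30x^3 - 48x^2 - 18x
  (1)(5x^2 + 8x + 3) = 5x^2 + 8x + 3
Sum: -15x^4 - 54x^3 - 52x^2 - 10x + 3


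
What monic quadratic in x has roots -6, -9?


p(x) = (x + 6)(x + 9)
Expand: x^2 + 15x + 54


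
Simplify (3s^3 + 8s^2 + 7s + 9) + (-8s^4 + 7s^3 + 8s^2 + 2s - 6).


Align terms by degree and add:
  3s^3 + 8s^2 + 7s + 9
  -8s^4 + 7s^3 + 8s^2 + 2s - 6
= -8s^4 + 10s^3 + 16s^2 + 9s + 3


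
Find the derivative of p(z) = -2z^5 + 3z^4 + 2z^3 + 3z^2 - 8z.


Apply the power rule term by term:
  d/dz(-2z^5) = -10z^4
  d/dz(3z^4) = 12z^3
  d/dz(2z^3) = 6z^2
  d/dz(3z^2) = 6z
  d/dz(-8z) = -8
p'(z) = -10z^4 + 12z^3 + 6z^2 + 6z - 8


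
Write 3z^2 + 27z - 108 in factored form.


Roots satisfy r1 + r2 = -b/a = -9 and r1*r2 = c/a = -36.
So r1 = 3, r2 = -12.
3z^2 + 27z - 108 = 3(z - r1)(z - r2) = 3(z - 3)(z + 12)


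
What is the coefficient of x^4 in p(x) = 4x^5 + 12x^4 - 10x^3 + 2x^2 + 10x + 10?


Read off the coefficient of x^4: 12


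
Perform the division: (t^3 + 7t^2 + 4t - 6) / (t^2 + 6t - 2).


(t^3 + 7t^2 + 4t - 6) / (t^2 + 6t - 2)
Step 1: t * (t^2 + 6t - 2) = t^3 + 6t^2 - 2t; subtract.
Step 2: 1 * (t^2 + 6t - 2) = t^2 + 6t - 2; subtract.
Quotient: t + 1, Remainder: -4


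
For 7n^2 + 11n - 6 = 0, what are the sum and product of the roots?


For an^2+bn+c=0: sum = -b/a, product = c/a.
a=7, b=11, c=-6
Sum = -(11)/7 = -11/7
Product = (-6)/7 = -6/7


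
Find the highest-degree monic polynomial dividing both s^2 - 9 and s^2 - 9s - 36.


Factor each:
  s^2 - 9 = (s + 3)(s - 3)
  s^2 - 9s - 36 = (s + 3)(s - 12)
Common monic factor: s + 3


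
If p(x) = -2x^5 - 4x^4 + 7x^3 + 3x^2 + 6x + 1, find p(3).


Using direct substitution:
  -2 * (3)^5 = -486
  -4 * (3)^4 = -324
  7 * (3)^3 = 189
  3 * (3)^2 = 27
  6 * (3)^1 = 18
  constant: 1
Sum = -486 - 324 + 189 + 27 + 18 + 1 = -575


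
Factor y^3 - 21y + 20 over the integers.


Try integer roots (divisors of 20). y=1: p(1)=0.
Divide out (y - 1): quotient is y^2 + y - 20.
Factor the quadratic: (y + 5)(y - 4)
Result: (y - 1)(y + 5)(y - 4)


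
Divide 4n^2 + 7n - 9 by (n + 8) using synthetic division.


Synthetic division with c = -8. Coefficients: 4, 7, -9
Bring down 4.
  4 * -8 = -32; -32 + 7 = -25
  -25 * -8 = 200; 200 - 9 = 191
Quotient: 4n - 25, Remainder: 191


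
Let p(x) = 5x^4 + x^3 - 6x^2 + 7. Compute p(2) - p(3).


p(2) = 71
p(3) = 385
p(2) - p(3) = 71 - 385 = -314


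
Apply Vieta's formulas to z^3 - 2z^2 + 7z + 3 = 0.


Monic cubic z^3+bz^2+cz+d=0: sum=-b, pairwise sum=c, product=-d.
b=-2, c=7, d=3
r1+r2+r3 = 2
r1r2+r1r3+r2r3 = 7
r1r2r3 = -3


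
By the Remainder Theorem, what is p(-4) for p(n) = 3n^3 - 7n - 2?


By the Remainder Theorem, the remainder equals p(-4):
  3*(-4)^3 = -192
  0*(-4)^2 = 0
  -7*(-4)^1 = 28
  constant: -2
Sum: -192 + 0 + 28 - 2 = -166


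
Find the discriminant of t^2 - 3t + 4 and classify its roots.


D = b^2 - 4ac = (-3)^2 - 4(1)(4) = 9 - 16 = -7
Since D < 0: two complex conjugate roots (no real roots)


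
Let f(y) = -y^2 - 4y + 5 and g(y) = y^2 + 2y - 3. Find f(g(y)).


Substitute g(y) into f:
f(g(y)) = -1*(y^2 + 2y - 3)^2 + (-4)*(y^2 + 2y - 3) + 5
(y^2 + 2y - 3)^2 = y^4 + 4y^3 - 2y^2 - 12y + 9
Expand and combine: -y^4 - 4y^3 - 2y^2 + 4y + 8


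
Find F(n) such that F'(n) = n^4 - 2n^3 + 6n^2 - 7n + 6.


Reverse power rule on each term:
  ∫ n^4 dn = (1/5)n^5
  ∫ -2n^3 dn = -(1/2)n^4
  ∫ 6n^2 dn = 2n^3
  ∫ -7n dn = -(7/2)n^2
  ∫ 6 dn = 6n
F(n) = (1/5)n^5 - (1/2)n^4 + 2n^3 - (7/2)n^2 + 6n + C


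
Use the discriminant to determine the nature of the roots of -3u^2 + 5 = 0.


D = b^2 - 4ac = (0)^2 - 4(-3)(5) = 0 + 60 = 60
Since D > 0: two distinct irrational roots


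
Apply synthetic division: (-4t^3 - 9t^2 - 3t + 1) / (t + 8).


Synthetic division with c = -8. Coefficients: -4, -9, -3, 1
Bring down -4.
  -4 * -8 = 32; 32 - 9 = 23
  23 * -8 = -184; -184 - 3 = -187
  -187 * -8 = 1496; 1496 + 1 = 1497
Quotient: -4t^2 + 23t - 187, Remainder: 1497


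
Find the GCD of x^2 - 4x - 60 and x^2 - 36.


Factor each:
  x^2 - 4x - 60 = (x + 6)(x - 10)
  x^2 - 36 = (x + 6)(x - 6)
Common monic factor: x + 6


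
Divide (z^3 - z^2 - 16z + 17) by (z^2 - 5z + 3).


(z^3 - z^2 - 16z + 17) / (z^2 - 5z + 3)
Step 1: z * (z^2 - 5z + 3) = z^3 - 5z^2 + 3z; subtract.
Step 2: 4 * (z^2 - 5z + 3) = 4z^2 - 20z + 12; subtract.
Quotient: z + 4, Remainder: z + 5


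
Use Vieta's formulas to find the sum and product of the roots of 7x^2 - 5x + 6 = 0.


For ax^2+bx+c=0: sum = -b/a, product = c/a.
a=7, b=-5, c=6
Sum = -(-5)/7 = 5/7
Product = (6)/7 = 6/7


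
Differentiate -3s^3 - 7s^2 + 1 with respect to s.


Apply the power rule term by term:
  d/ds(-3s^3) = -9s^2
  d/ds(-7s^2) = -14s
  d/ds(1) = 0
p'(s) = -9s^2 - 14s


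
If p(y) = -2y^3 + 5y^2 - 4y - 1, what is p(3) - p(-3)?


p(3) = -22
p(-3) = 110
p(3) - p(-3) = -22 - 110 = -132


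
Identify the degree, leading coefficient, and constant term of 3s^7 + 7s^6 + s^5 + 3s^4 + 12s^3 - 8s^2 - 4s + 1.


Highest power of s is 7, with coefficient 3. Constant term is 1.
Degree = 7, leading coefficient = 3, constant term = 1


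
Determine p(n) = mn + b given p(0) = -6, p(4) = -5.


p(n) = mn + b. Using p(0)=-6, p(4)=-5:
m = (-6 + 5)/(0 - 4) = -1/-4 = 1/4
b = -6 - m*(0) = -6 = -6
p(n) = (1/4)n - 6


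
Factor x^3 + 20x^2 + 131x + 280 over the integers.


Try integer roots (divisors of 280). x=-8: p(-8)=0.
Divide out (x + 8): quotient is x^2 + 12x + 35.
Factor the quadratic: (x + 7)(x + 5)
Result: (x + 8)(x + 7)(x + 5)


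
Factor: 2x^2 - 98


Roots satisfy r1 + r2 = -b/a = 0 and r1*r2 = c/a = -49.
So r1 = -7, r2 = 7.
2x^2 - 98 = 2(x - r1)(x - r2) = 2(x + 7)(x - 7)


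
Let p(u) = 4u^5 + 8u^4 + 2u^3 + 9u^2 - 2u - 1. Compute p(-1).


Using direct substitution:
  4 * (-1)^5 = -4
  8 * (-1)^4 = 8
  2 * (-1)^3 = -2
  9 * (-1)^2 = 9
  -2 * (-1)^1 = 2
  constant: -1
Sum = -4 + 8 - 2 + 9 + 2 - 1 = 12


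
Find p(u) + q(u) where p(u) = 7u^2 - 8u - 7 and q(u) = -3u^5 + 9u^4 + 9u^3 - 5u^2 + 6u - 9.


Align terms by degree and add:
  7u^2 - 8u - 7
  -3u^5 + 9u^4 + 9u^3 - 5u^2 + 6u - 9
= -3u^5 + 9u^4 + 9u^3 + 2u^2 - 2u - 16


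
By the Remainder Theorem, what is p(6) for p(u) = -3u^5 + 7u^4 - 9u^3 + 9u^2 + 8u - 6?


By the Remainder Theorem, the remainder equals p(6):
  -3*(6)^5 = -23328
  7*(6)^4 = 9072
  -9*(6)^3 = -1944
  9*(6)^2 = 324
  8*(6)^1 = 48
  constant: -6
Sum: -23328 + 9072 - 1944 + 324 + 48 - 6 = -15834


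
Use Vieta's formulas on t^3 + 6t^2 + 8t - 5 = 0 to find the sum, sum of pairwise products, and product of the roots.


Monic cubic t^3+bt^2+ct+d=0: sum=-b, pairwise sum=c, product=-d.
b=6, c=8, d=-5
r1+r2+r3 = -6
r1r2+r1r3+r2r3 = 8
r1r2r3 = 5


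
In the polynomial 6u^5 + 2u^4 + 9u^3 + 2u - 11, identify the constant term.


Read off the constant term: -11


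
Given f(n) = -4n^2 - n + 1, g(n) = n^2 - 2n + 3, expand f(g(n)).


Substitute g(n) into f:
f(g(n)) = -4*(n^2 - 2n + 3)^2 + (-1)*(n^2 - 2n + 3) + 1
(n^2 - 2n + 3)^2 = n^4 - 4n^3 + 10n^2 - 12n + 9
Expand and combine: -4n^4 + 16n^3 - 41n^2 + 50n - 38


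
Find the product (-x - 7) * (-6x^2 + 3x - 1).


Distribute each term of the first polynomial:
  (-x)(-6x^2 + 3x - 1) = 6x^3 - 3x^2 + x
  (-7)(-6x^2 + 3x - 1) = 42x^2 - 21x + 7
Sum: 6x^3 + 39x^2 - 20x + 7


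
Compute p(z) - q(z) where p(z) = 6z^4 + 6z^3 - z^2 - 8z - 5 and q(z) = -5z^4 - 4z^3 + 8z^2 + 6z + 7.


Distribute the minus sign:
  (6z^4 + 6z^3 - z^2 - 8z - 5)
- (-5z^4 - 4z^3 + 8z^2 + 6z + 7)
Negate second polynomial: 5z^4 + 4z^3 - 8z^2 - 6z - 7
Add: 11z^4 + 10z^3 - 9z^2 - 14z - 12


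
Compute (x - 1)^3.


Expand (x - 1)^3 by repeated multiplication:
  (x - 1)^2 = x^2 - 2x + 1
= x^3 - 3x^2 + 3x - 1


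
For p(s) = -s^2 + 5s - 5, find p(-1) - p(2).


p(-1) = -11
p(2) = 1
p(-1) - p(2) = -11 - 1 = -12


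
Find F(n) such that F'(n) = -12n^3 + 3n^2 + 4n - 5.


Reverse power rule on each term:
  ∫ -12n^3 dn = -3n^4
  ∫ 3n^2 dn = n^3
  ∫ 4n dn = 2n^2
  ∫ -5 dn = -5n
F(n) = -3n^4 + n^3 + 2n^2 - 5n + C


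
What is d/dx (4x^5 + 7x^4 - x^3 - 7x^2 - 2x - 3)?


Apply the power rule term by term:
  d/dx(4x^5) = 20x^4
  d/dx(7x^4) = 28x^3
  d/dx(-x^3) = -3x^2
  d/dx(-7x^2) = -14x
  d/dx(-2x) = -2
  d/dx(-3) = 0
p'(x) = 20x^4 + 28x^3 - 3x^2 - 14x - 2


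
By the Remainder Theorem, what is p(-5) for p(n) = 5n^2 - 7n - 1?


By the Remainder Theorem, the remainder equals p(-5):
  5*(-5)^2 = 125
  -7*(-5)^1 = 35
  constant: -1
Sum: 125 + 35 - 1 = 159


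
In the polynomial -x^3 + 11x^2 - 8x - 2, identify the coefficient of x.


Read off the coefficient of x: -8


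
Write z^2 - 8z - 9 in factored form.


Roots satisfy r1 + r2 = -b/a = 8 and r1*r2 = c/a = -9.
So r1 = -1, r2 = 9.
z^2 - 8z - 9 = (z - r1)(z - r2) = (z + 1)(z - 9)


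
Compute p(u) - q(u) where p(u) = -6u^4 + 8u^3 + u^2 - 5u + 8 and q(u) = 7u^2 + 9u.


Distribute the minus sign:
  (-6u^4 + 8u^3 + u^2 - 5u + 8)
- (7u^2 + 9u)
Negate second polynomial: -7u^2 - 9u
Add: -6u^4 + 8u^3 - 6u^2 - 14u + 8


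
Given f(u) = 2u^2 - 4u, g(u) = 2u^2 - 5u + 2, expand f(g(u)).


Substitute g(u) into f:
f(g(u)) = 2*(2u^2 - 5u + 2)^2 + (-4)*(2u^2 - 5u + 2)
(2u^2 - 5u + 2)^2 = 4u^4 - 20u^3 + 33u^2 - 20u + 4
Expand and combine: 8u^4 - 40u^3 + 58u^2 - 20u


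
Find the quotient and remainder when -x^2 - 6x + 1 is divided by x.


(-x^2 - 6x + 1) / (x)
Step 1: -x * (x) = -x^2; subtract.
Step 2: -6 * (x) = -6x; subtract.
Quotient: -x - 6, Remainder: 1


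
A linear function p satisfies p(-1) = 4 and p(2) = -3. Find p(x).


p(x) = mx + b. Using p(-1)=4, p(2)=-3:
m = (4 + 3)/(-1 - 2) = 7/-3 = -7/3
b = 4 - m*(-1) = 4 - 7/3 = 5/3
p(x) = -(7/3)x + (5/3)


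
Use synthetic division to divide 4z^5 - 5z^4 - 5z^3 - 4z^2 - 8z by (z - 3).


Synthetic division with c = 3. Coefficients: 4, -5, -5, -4, -8, 0
Bring down 4.
  4 * 3 = 12; 12 - 5 = 7
  7 * 3 = 21; 21 - 5 = 16
  16 * 3 = 48; 48 - 4 = 44
  44 * 3 = 132; 132 - 8 = 124
  124 * 3 = 372; 372 + 0 = 372
Quotient: 4z^4 + 7z^3 + 16z^2 + 44z + 124, Remainder: 372


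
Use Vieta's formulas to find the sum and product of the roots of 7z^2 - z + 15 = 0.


For az^2+bz+c=0: sum = -b/a, product = c/a.
a=7, b=-1, c=15
Sum = -(-1)/7 = 1/7
Product = (15)/7 = 15/7


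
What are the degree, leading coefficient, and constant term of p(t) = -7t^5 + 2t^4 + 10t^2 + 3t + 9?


Highest power of t is 5, with coefficient -7. Constant term is 9.
Degree = 5, leading coefficient = -7, constant term = 9


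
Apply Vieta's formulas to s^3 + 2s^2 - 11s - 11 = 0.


Monic cubic s^3+bs^2+cs+d=0: sum=-b, pairwise sum=c, product=-d.
b=2, c=-11, d=-11
r1+r2+r3 = -2
r1r2+r1r3+r2r3 = -11
r1r2r3 = 11


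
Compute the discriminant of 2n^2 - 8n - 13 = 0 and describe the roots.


D = b^2 - 4ac = (-8)^2 - 4(2)(-13) = 64 + 104 = 168
Since D > 0: two distinct irrational roots


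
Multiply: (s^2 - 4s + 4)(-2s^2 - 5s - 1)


Distribute each term of the first polynomial:
  (s^2)(-2s^2 - 5s - 1) = -2s^4 - 5s^3 - s^2
  (-4s)(-2s^2 - 5s - 1) = 8s^3 + 20s^2 + 4s
  (4)(-2s^2 - 5s - 1) = -8s^2 - 20s - 4
Sum: -2s^4 + 3s^3 + 11s^2 - 16s - 4


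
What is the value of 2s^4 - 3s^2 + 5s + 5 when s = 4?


Using direct substitution:
  2 * (4)^4 = 512
  0 * (4)^3 = 0
  -3 * (4)^2 = -48
  5 * (4)^1 = 20
  constant: 5
Sum = 512 + 0 - 48 + 20 + 5 = 489


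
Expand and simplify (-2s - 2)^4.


Expand (-2s - 2)^4 by repeated multiplication:
  (-2s - 2)^2 = 4s^2 + 8s + 4
  (-2s - 2)^3 = -8s^3 - 24s^2 - 24s - 8
= 16s^4 + 64s^3 + 96s^2 + 64s + 16


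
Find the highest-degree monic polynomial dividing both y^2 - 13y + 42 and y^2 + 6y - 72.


Factor each:
  y^2 - 13y + 42 = (y - 6)(y - 7)
  y^2 + 6y - 72 = (y - 6)(y + 12)
Common monic factor: y - 6


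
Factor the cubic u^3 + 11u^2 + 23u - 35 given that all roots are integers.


Try integer roots (divisors of -35). u=1: p(1)=0.
Divide out (u - 1): quotient is u^2 + 12u + 35.
Factor the quadratic: (u + 5)(u + 7)
Result: (u - 1)(u + 5)(u + 7)


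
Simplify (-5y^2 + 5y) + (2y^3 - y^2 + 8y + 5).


Align terms by degree and add:
  -5y^2 + 5y
+ 2y^3 - y^2 + 8y + 5
= 2y^3 - 6y^2 + 13y + 5


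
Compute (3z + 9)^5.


Expand (3z + 9)^5 by repeated multiplication:
  (3z + 9)^2 = 9z^2 + 54z + 81
  (3z + 9)^3 = 27z^3 + 243z^2 + 729z + 729
  (3z + 9)^4 = 81z^4 + 972z^3 + 4374z^2 + 8748z + 6561
= 243z^5 + 3645z^4 + 21870z^3 + 65610z^2 + 98415z + 59049


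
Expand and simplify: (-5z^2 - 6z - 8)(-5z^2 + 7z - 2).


Distribute each term of the first polynomial:
  (-5z^2)(-5z^2 + 7z - 2) = 25z^4 - 35z^3 + 10z^2
  (-6z)(-5z^2 + 7z - 2) = 30z^3 - 42z^2 + 12z
  (-8)(-5z^2 + 7z - 2) = 40z^2 - 56z + 16
Sum: 25z^4 - 5z^3 + 8z^2 - 44z + 16


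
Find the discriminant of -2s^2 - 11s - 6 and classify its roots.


D = b^2 - 4ac = (-11)^2 - 4(-2)(-6) = 121 - 48 = 73
Since D > 0: two distinct irrational roots


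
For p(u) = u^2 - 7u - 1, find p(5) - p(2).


p(5) = -11
p(2) = -11
p(5) - p(2) = -11 + 11 = 0


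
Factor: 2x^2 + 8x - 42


Roots satisfy r1 + r2 = -b/a = -4 and r1*r2 = c/a = -21.
So r1 = 3, r2 = -7.
2x^2 + 8x - 42 = 2(x - r1)(x - r2) = 2(x - 3)(x + 7)


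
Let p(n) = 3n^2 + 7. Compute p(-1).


Using direct substitution:
  3 * (-1)^2 = 3
  0 * (-1)^1 = 0
  constant: 7
Sum = 3 + 0 + 7 = 10


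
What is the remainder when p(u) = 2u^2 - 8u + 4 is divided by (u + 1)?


By the Remainder Theorem, the remainder equals p(-1):
  2*(-1)^2 = 2
  -8*(-1)^1 = 8
  constant: 4
Sum: 2 + 8 + 4 = 14


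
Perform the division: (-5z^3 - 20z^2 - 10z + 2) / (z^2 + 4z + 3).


(-5z^3 - 20z^2 - 10z + 2) / (z^2 + 4z + 3)
Step 1: -5z * (z^2 + 4z + 3) = -5z^3 - 20z^2 - 15z; subtract.
Step 2: 0 * (z^2 + 4z + 3) = 0; subtract.
Quotient: -5z, Remainder: 5z + 2


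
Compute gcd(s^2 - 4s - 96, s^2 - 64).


Factor each:
  s^2 - 4s - 96 = (s + 8)(s - 12)
  s^2 - 64 = (s + 8)(s - 8)
Common monic factor: s + 8


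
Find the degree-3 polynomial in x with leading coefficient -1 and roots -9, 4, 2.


p(x) = -(x + 9)(x - 4)(x - 2)
Expand: -x^3 - 3x^2 + 46x - 72


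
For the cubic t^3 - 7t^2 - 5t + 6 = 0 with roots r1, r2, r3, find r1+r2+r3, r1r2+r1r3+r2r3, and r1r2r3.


Monic cubic t^3+bt^2+ct+d=0: sum=-b, pairwise sum=c, product=-d.
b=-7, c=-5, d=6
r1+r2+r3 = 7
r1r2+r1r3+r2r3 = -5
r1r2r3 = -6


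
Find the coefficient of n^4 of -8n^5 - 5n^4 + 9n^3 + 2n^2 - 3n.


Read off the coefficient of n^4: -5


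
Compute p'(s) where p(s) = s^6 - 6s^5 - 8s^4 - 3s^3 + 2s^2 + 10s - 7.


Apply the power rule term by term:
  d/ds(s^6) = 6s^5
  d/ds(-6s^5) = -30s^4
  d/ds(-8s^4) = -32s^3
  d/ds(-3s^3) = -9s^2
  d/ds(2s^2) = 4s
  d/ds(10s) = 10
  d/ds(-7) = 0
p'(s) = 6s^5 - 30s^4 - 32s^3 - 9s^2 + 4s + 10


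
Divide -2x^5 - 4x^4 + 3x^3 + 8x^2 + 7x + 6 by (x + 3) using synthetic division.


Synthetic division with c = -3. Coefficients: -2, -4, 3, 8, 7, 6
Bring down -2.
  -2 * -3 = 6; 6 - 4 = 2
  2 * -3 = -6; -6 + 3 = -3
  -3 * -3 = 9; 9 + 8 = 17
  17 * -3 = -51; -51 + 7 = -44
  -44 * -3 = 132; 132 + 6 = 138
Quotient: -2x^4 + 2x^3 - 3x^2 + 17x - 44, Remainder: 138


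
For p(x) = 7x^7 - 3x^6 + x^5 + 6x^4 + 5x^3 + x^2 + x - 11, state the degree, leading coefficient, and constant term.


Highest power of x is 7, with coefficient 7. Constant term is -11.
Degree = 7, leading coefficient = 7, constant term = -11


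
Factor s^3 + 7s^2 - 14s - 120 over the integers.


Try integer roots (divisors of -120). s=-5: p(-5)=0.
Divide out (s + 5): quotient is s^2 + 2s - 24.
Factor the quadratic: (s - 4)(s + 6)
Result: (s + 5)(s - 4)(s + 6)


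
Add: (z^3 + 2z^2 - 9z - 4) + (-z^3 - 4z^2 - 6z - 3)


Align terms by degree and add:
  z^3 + 2z^2 - 9z - 4
  -z^3 - 4z^2 - 6z - 3
= -2z^2 - 15z - 7


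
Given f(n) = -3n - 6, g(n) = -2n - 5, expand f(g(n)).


Substitute g(n) into f:
f(g(n)) = -3*(-2n - 5) + (-6)
Expand and combine: 6n + 9


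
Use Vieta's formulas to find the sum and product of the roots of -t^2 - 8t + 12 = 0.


For at^2+bt+c=0: sum = -b/a, product = c/a.
a=-1, b=-8, c=12
Sum = -(-8)/-1 = -8
Product = (12)/-1 = -12


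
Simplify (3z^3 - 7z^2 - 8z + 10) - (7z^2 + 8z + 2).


Distribute the minus sign:
  (3z^3 - 7z^2 - 8z + 10)
- (7z^2 + 8z + 2)
Negate second polynomial: -7z^2 - 8z - 2
Add: 3z^3 - 14z^2 - 16z + 8


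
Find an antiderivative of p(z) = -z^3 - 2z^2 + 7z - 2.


Reverse power rule on each term:
  ∫ -z^3 dz = -(1/4)z^4
  ∫ -2z^2 dz = -(2/3)z^3
  ∫ 7z dz = (7/2)z^2
  ∫ -2 dz = -2z
F(z) = -(1/4)z^4 - (2/3)z^3 + (7/2)z^2 - 2z + C


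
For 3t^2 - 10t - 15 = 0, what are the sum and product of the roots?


For at^2+bt+c=0: sum = -b/a, product = c/a.
a=3, b=-10, c=-15
Sum = -(-10)/3 = 10/3
Product = (-15)/3 = -5


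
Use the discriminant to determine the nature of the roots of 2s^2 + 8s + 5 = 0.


D = b^2 - 4ac = (8)^2 - 4(2)(5) = 64 - 40 = 24
Since D > 0: two distinct irrational roots


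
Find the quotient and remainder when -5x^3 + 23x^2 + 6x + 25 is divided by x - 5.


(-5x^3 + 23x^2 + 6x + 25) / (x - 5)
Step 1: -5x^2 * (x - 5) = -5x^3 + 25x^2; subtract.
Step 2: -2x * (x - 5) = -2x^2 + 10x; subtract.
Step 3: -4 * (x - 5) = -4x + 20; subtract.
Quotient: -5x^2 - 2x - 4, Remainder: 5


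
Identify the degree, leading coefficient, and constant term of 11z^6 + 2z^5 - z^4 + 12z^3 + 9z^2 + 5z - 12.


Highest power of z is 6, with coefficient 11. Constant term is -12.
Degree = 6, leading coefficient = 11, constant term = -12


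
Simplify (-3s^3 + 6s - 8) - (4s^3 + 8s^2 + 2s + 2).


Distribute the minus sign:
  (-3s^3 + 6s - 8)
- (4s^3 + 8s^2 + 2s + 2)
Negate second polynomial: -4s^3 - 8s^2 - 2s - 2
Add: -7s^3 - 8s^2 + 4s - 10


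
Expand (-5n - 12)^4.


Expand (-5n - 12)^4 by repeated multiplication:
  (-5n - 12)^2 = 25n^2 + 120n + 144
  (-5n - 12)^3 = -125n^3 - 900n^2 - 2160n - 1728
= 625n^4 + 6000n^3 + 21600n^2 + 34560n + 20736


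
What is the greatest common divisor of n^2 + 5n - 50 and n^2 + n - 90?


Factor each:
  n^2 + 5n - 50 = (n + 10)(n - 5)
  n^2 + n - 90 = (n + 10)(n - 9)
Common monic factor: n + 10


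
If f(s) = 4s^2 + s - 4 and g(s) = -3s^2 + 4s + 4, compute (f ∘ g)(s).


Substitute g(s) into f:
f(g(s)) = 4*(-3s^2 + 4s + 4)^2 + 1*(-3s^2 + 4s + 4) + (-4)
(-3s^2 + 4s + 4)^2 = 9s^4 - 24s^3 - 8s^2 + 32s + 16
Expand and combine: 36s^4 - 96s^3 - 35s^2 + 132s + 64


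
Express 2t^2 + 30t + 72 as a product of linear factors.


Roots satisfy r1 + r2 = -b/a = -15 and r1*r2 = c/a = 36.
So r1 = -12, r2 = -3.
2t^2 + 30t + 72 = 2(t - r1)(t - r2) = 2(t + 12)(t + 3)


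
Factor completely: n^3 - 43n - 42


Try integer roots (divisors of -42). n=-1: p(-1)=0.
Divide out (n + 1): quotient is n^2 - n - 42.
Factor the quadratic: (n + 6)(n - 7)
Result: (n + 1)(n + 6)(n - 7)


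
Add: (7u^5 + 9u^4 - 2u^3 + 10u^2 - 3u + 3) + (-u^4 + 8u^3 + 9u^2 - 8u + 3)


Align terms by degree and add:
  7u^5 + 9u^4 - 2u^3 + 10u^2 - 3u + 3
  -u^4 + 8u^3 + 9u^2 - 8u + 3
= 7u^5 + 8u^4 + 6u^3 + 19u^2 - 11u + 6


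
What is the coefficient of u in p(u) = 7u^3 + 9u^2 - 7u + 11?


Read off the coefficient of u: -7


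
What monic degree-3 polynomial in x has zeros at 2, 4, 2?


p(x) = (x - 2)(x - 4)(x - 2)
Expand: x^3 - 8x^2 + 20x - 16


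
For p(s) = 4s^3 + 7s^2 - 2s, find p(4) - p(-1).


p(4) = 360
p(-1) = 5
p(4) - p(-1) = 360 - 5 = 355


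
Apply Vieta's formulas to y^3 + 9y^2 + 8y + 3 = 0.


Monic cubic y^3+by^2+cy+d=0: sum=-b, pairwise sum=c, product=-d.
b=9, c=8, d=3
r1+r2+r3 = -9
r1r2+r1r3+r2r3 = 8
r1r2r3 = -3


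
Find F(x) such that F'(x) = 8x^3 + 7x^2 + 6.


Reverse power rule on each term:
  ∫ 8x^3 dx = 2x^4
  ∫ 7x^2 dx = (7/3)x^3
  ∫ 6 dx = 6x
F(x) = 2x^4 + (7/3)x^3 + 6x + C


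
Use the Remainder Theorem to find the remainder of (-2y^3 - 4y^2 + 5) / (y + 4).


By the Remainder Theorem, the remainder equals p(-4):
  -2*(-4)^3 = 128
  -4*(-4)^2 = -64
  0*(-4)^1 = 0
  constant: 5
Sum: 128 - 64 + 0 + 5 = 69


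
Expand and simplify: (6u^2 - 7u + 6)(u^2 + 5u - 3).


Distribute each term of the first polynomial:
  (6u^2)(u^2 + 5u - 3) = 6u^4 + 30u^3 - 18u^2
  (-7u)(u^2 + 5u - 3) = -7u^3 - 35u^2 + 21u
  (6)(u^2 + 5u - 3) = 6u^2 + 30u - 18
Sum: 6u^4 + 23u^3 - 47u^2 + 51u - 18


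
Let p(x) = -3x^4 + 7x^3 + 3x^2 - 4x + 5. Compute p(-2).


Using direct substitution:
  -3 * (-2)^4 = -48
  7 * (-2)^3 = -56
  3 * (-2)^2 = 12
  -4 * (-2)^1 = 8
  constant: 5
Sum = -48 - 56 + 12 + 8 + 5 = -79


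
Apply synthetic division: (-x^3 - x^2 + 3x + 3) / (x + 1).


Synthetic division with c = -1. Coefficients: -1, -1, 3, 3
Bring down -1.
  -1 * -1 = 1; 1 - 1 = 0
  0 * -1 = 0; 0 + 3 = 3
  3 * -1 = -3; -3 + 3 = 0
Quotient: -x^2 + 3, Remainder: 0


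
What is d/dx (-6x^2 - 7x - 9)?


Apply the power rule term by term:
  d/dx(-6x^2) = -12x
  d/dx(-7x) = -7
  d/dx(-9) = 0
p'(x) = -12x - 7


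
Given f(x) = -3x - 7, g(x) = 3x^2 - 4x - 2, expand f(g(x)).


Substitute g(x) into f:
f(g(x)) = -3*(3x^2 - 4x - 2) + (-7)
Expand and combine: -9x^2 + 12x - 1


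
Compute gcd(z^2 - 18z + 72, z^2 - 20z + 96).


Factor each:
  z^2 - 18z + 72 = (z - 12)(z - 6)
  z^2 - 20z + 96 = (z - 12)(z - 8)
Common monic factor: z - 12


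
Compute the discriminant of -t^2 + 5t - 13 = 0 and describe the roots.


D = b^2 - 4ac = (5)^2 - 4(-1)(-13) = 25 - 52 = -27
Since D < 0: two complex conjugate roots (no real roots)


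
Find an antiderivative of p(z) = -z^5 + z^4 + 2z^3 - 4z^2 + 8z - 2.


Reverse power rule on each term:
  ∫ -z^5 dz = -(1/6)z^6
  ∫ z^4 dz = (1/5)z^5
  ∫ 2z^3 dz = (1/2)z^4
  ∫ -4z^2 dz = -(4/3)z^3
  ∫ 8z dz = 4z^2
  ∫ -2 dz = -2z
F(z) = -(1/6)z^6 + (1/5)z^5 + (1/2)z^4 - (4/3)z^3 + 4z^2 - 2z + C


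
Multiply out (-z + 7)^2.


Expand (-z + 7)^2 by repeated multiplication:
= z^2 - 14z + 49


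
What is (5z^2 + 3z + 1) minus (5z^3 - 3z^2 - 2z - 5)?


Distribute the minus sign:
  (5z^2 + 3z + 1)
- (5z^3 - 3z^2 - 2z - 5)
Negate second polynomial: -5z^3 + 3z^2 + 2z + 5
Add: -5z^3 + 8z^2 + 5z + 6


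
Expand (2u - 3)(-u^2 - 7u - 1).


Distribute each term of the first polynomial:
  (2u)(-u^2 - 7u - 1) = -2u^3 - 14u^2 - 2u
  (-3)(-u^2 - 7u - 1) = 3u^2 + 21u + 3
Sum: -2u^3 - 11u^2 + 19u + 3


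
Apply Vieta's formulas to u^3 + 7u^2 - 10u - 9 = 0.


Monic cubic u^3+bu^2+cu+d=0: sum=-b, pairwise sum=c, product=-d.
b=7, c=-10, d=-9
r1+r2+r3 = -7
r1r2+r1r3+r2r3 = -10
r1r2r3 = 9


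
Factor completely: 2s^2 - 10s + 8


Roots satisfy r1 + r2 = -b/a = 5 and r1*r2 = c/a = 4.
So r1 = 4, r2 = 1.
2s^2 - 10s + 8 = 2(s - r1)(s - r2) = 2(s - 4)(s - 1)


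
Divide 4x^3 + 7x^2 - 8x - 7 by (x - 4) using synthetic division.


Synthetic division with c = 4. Coefficients: 4, 7, -8, -7
Bring down 4.
  4 * 4 = 16; 16 + 7 = 23
  23 * 4 = 92; 92 - 8 = 84
  84 * 4 = 336; 336 - 7 = 329
Quotient: 4x^2 + 23x + 84, Remainder: 329


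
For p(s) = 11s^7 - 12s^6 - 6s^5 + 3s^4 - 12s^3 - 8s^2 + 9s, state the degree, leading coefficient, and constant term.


Highest power of s is 7, with coefficient 11. Constant term is 0.
Degree = 7, leading coefficient = 11, constant term = 0


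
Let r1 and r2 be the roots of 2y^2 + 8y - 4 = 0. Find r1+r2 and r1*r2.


For ay^2+by+c=0: sum = -b/a, product = c/a.
a=2, b=8, c=-4
Sum = -(8)/2 = -4
Product = (-4)/2 = -2


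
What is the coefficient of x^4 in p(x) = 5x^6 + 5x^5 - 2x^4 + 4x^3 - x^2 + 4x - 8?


Read off the coefficient of x^4: -2


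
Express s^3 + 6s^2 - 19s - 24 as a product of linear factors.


Try integer roots (divisors of -24). s=-8: p(-8)=0.
Divide out (s + 8): quotient is s^2 - 2s - 3.
Factor the quadratic: (s - 3)(s + 1)
Result: (s + 8)(s - 3)(s + 1)


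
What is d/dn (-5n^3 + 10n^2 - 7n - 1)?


Apply the power rule term by term:
  d/dn(-5n^3) = -15n^2
  d/dn(10n^2) = 20n
  d/dn(-7n) = -7
  d/dn(-1) = 0
p'(n) = -15n^2 + 20n - 7


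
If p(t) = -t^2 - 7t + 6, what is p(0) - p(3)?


p(0) = 6
p(3) = -24
p(0) - p(3) = 6 + 24 = 30


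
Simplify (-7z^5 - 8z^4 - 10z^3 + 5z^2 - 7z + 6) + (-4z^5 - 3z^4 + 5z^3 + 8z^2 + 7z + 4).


Align terms by degree and add:
  -7z^5 - 8z^4 - 10z^3 + 5z^2 - 7z + 6
  -4z^5 - 3z^4 + 5z^3 + 8z^2 + 7z + 4
= -11z^5 - 11z^4 - 5z^3 + 13z^2 + 10


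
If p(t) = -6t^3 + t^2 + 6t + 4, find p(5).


Using direct substitution:
  -6 * (5)^3 = -750
  1 * (5)^2 = 25
  6 * (5)^1 = 30
  constant: 4
Sum = -750 + 25 + 30 + 4 = -691


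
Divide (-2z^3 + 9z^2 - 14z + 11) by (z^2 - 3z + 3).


(-2z^3 + 9z^2 - 14z + 11) / (z^2 - 3z + 3)
Step 1: -2z * (z^2 - 3z + 3) = -2z^3 + 6z^2 - 6z; subtract.
Step 2: 3 * (z^2 - 3z + 3) = 3z^2 - 9z + 9; subtract.
Quotient: -2z + 3, Remainder: z + 2


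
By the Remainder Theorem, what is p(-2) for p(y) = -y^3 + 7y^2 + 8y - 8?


By the Remainder Theorem, the remainder equals p(-2):
  -1*(-2)^3 = 8
  7*(-2)^2 = 28
  8*(-2)^1 = -16
  constant: -8
Sum: 8 + 28 - 16 - 8 = 12


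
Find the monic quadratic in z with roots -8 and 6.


p(z) = (z + 8)(z - 6)
Expand: z^2 + 2z - 48


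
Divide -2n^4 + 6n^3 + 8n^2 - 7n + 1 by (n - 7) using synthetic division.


Synthetic division with c = 7. Coefficients: -2, 6, 8, -7, 1
Bring down -2.
  -2 * 7 = -14; -14 + 6 = -8
  -8 * 7 = -56; -56 + 8 = -48
  -48 * 7 = -336; -336 - 7 = -343
  -343 * 7 = -2401; -2401 + 1 = -2400
Quotient: -2n^3 - 8n^2 - 48n - 343, Remainder: -2400


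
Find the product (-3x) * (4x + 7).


Distribute each term of the first polynomial:
  (-3x)(4x + 7) = -12x^2 - 21x
Sum: -12x^2 - 21x


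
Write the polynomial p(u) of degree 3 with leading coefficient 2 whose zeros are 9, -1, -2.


p(u) = 2(u - 9)(u + 1)(u + 2)
Expand: 2u^3 - 12u^2 - 50u - 36


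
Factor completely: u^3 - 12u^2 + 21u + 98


Try integer roots (divisors of 98). u=7: p(7)=0.
Divide out (u - 7): quotient is u^2 - 5u - 14.
Factor the quadratic: (u - 7)(u + 2)
Result: (u - 7)(u - 7)(u + 2)


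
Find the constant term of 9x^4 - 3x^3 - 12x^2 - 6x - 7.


Read off the constant term: -7


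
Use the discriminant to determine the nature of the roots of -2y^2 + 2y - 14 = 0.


D = b^2 - 4ac = (2)^2 - 4(-2)(-14) = 4 - 112 = -108
Since D < 0: two complex conjugate roots (no real roots)


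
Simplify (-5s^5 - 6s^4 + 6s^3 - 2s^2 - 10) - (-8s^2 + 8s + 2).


Distribute the minus sign:
  (-5s^5 - 6s^4 + 6s^3 - 2s^2 - 10)
- (-8s^2 + 8s + 2)
Negate second polynomial: 8s^2 - 8s - 2
Add: -5s^5 - 6s^4 + 6s^3 + 6s^2 - 8s - 12


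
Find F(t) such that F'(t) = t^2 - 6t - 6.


Reverse power rule on each term:
  ∫ t^2 dt = (1/3)t^3
  ∫ -6t dt = -3t^2
  ∫ -6 dt = -6t
F(t) = (1/3)t^3 - 3t^2 - 6t + C


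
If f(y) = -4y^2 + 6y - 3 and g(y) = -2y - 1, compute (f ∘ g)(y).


Substitute g(y) into f:
f(g(y)) = -4*(-2y - 1)^2 + 6*(-2y - 1) + (-3)
(-2y - 1)^2 = 4y^2 + 4y + 1
Expand and combine: -16y^2 - 28y - 13


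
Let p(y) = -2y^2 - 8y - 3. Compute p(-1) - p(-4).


p(-1) = 3
p(-4) = -3
p(-1) - p(-4) = 3 + 3 = 6


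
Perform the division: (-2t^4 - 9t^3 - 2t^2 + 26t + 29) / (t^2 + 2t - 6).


(-2t^4 - 9t^3 - 2t^2 + 26t + 29) / (t^2 + 2t - 6)
Step 1: -2t^2 * (t^2 + 2t - 6) = -2t^4 - 4t^3 + 12t^2; subtract.
Step 2: -5t * (t^2 + 2t - 6) = -5t^3 - 10t^2 + 30t; subtract.
Step 3: -4 * (t^2 + 2t - 6) = -4t^2 - 8t + 24; subtract.
Quotient: -2t^2 - 5t - 4, Remainder: 4t + 5


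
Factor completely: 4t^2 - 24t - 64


Roots satisfy r1 + r2 = -b/a = 6 and r1*r2 = c/a = -16.
So r1 = -2, r2 = 8.
4t^2 - 24t - 64 = 4(t - r1)(t - r2) = 4(t + 2)(t - 8)


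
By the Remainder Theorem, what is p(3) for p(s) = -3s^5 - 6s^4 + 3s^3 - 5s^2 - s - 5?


By the Remainder Theorem, the remainder equals p(3):
  -3*(3)^5 = -729
  -6*(3)^4 = -486
  3*(3)^3 = 81
  -5*(3)^2 = -45
  -1*(3)^1 = -3
  constant: -5
Sum: -729 - 486 + 81 - 45 - 3 - 5 = -1187


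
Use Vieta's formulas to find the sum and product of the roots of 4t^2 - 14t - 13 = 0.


For at^2+bt+c=0: sum = -b/a, product = c/a.
a=4, b=-14, c=-13
Sum = -(-14)/4 = 7/2
Product = (-13)/4 = -13/4


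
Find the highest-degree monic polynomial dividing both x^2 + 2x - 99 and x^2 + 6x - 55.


Factor each:
  x^2 + 2x - 99 = (x + 11)(x - 9)
  x^2 + 6x - 55 = (x + 11)(x - 5)
Common monic factor: x + 11


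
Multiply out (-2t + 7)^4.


Expand (-2t + 7)^4 by repeated multiplication:
  (-2t + 7)^2 = 4t^2 - 28t + 49
  (-2t + 7)^3 = -8t^3 + 84t^2 - 294t + 343
= 16t^4 - 224t^3 + 1176t^2 - 2744t + 2401


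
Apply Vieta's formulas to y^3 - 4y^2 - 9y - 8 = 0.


Monic cubic y^3+by^2+cy+d=0: sum=-b, pairwise sum=c, product=-d.
b=-4, c=-9, d=-8
r1+r2+r3 = 4
r1r2+r1r3+r2r3 = -9
r1r2r3 = 8


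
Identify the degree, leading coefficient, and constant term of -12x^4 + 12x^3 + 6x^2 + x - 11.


Highest power of x is 4, with coefficient -12. Constant term is -11.
Degree = 4, leading coefficient = -12, constant term = -11


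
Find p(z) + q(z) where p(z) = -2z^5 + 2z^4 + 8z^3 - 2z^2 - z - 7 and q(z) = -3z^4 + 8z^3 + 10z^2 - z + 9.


Align terms by degree and add:
  -2z^5 + 2z^4 + 8z^3 - 2z^2 - z - 7
  -3z^4 + 8z^3 + 10z^2 - z + 9
= -2z^5 - z^4 + 16z^3 + 8z^2 - 2z + 2


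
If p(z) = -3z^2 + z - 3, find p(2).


Using direct substitution:
  -3 * (2)^2 = -12
  1 * (2)^1 = 2
  constant: -3
Sum = -12 + 2 - 3 = -13


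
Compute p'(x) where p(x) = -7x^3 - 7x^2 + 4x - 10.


Apply the power rule term by term:
  d/dx(-7x^3) = -21x^2
  d/dx(-7x^2) = -14x
  d/dx(4x) = 4
  d/dx(-10) = 0
p'(x) = -21x^2 - 14x + 4


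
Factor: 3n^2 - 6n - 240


Roots satisfy r1 + r2 = -b/a = 2 and r1*r2 = c/a = -80.
So r1 = -8, r2 = 10.
3n^2 - 6n - 240 = 3(n - r1)(n - r2) = 3(n + 8)(n - 10)


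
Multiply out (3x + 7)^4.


Expand (3x + 7)^4 by repeated multiplication:
  (3x + 7)^2 = 9x^2 + 42x + 49
  (3x + 7)^3 = 27x^3 + 189x^2 + 441x + 343
= 81x^4 + 756x^3 + 2646x^2 + 4116x + 2401


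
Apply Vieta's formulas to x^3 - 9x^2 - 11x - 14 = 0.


Monic cubic x^3+bx^2+cx+d=0: sum=-b, pairwise sum=c, product=-d.
b=-9, c=-11, d=-14
r1+r2+r3 = 9
r1r2+r1r3+r2r3 = -11
r1r2r3 = 14


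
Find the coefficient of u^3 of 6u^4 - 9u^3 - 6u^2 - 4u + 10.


Read off the coefficient of u^3: -9


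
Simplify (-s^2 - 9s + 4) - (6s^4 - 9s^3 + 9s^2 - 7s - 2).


Distribute the minus sign:
  (-s^2 - 9s + 4)
- (6s^4 - 9s^3 + 9s^2 - 7s - 2)
Negate second polynomial: -6s^4 + 9s^3 - 9s^2 + 7s + 2
Add: -6s^4 + 9s^3 - 10s^2 - 2s + 6


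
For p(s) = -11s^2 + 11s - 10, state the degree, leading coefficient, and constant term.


Highest power of s is 2, with coefficient -11. Constant term is -10.
Degree = 2, leading coefficient = -11, constant term = -10


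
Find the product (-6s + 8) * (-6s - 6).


Distribute each term of the first polynomial:
  (-6s)(-6s - 6) = 36s^2 + 36s
  (8)(-6s - 6) = -48s - 48
Sum: 36s^2 - 12s - 48


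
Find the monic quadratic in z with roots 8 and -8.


p(z) = (z - 8)(z + 8)
Expand: z^2 - 64


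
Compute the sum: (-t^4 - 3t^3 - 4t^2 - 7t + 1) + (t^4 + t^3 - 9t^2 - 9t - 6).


Align terms by degree and add:
  -t^4 - 3t^3 - 4t^2 - 7t + 1
+ t^4 + t^3 - 9t^2 - 9t - 6
= -2t^3 - 13t^2 - 16t - 5


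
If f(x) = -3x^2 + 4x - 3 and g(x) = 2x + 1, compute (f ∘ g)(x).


Substitute g(x) into f:
f(g(x)) = -3*(2x + 1)^2 + 4*(2x + 1) + (-3)
(2x + 1)^2 = 4x^2 + 4x + 1
Expand and combine: -12x^2 - 4x - 2


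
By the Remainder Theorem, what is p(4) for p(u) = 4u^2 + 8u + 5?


By the Remainder Theorem, the remainder equals p(4):
  4*(4)^2 = 64
  8*(4)^1 = 32
  constant: 5
Sum: 64 + 32 + 5 = 101


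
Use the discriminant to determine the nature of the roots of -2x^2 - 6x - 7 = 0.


D = b^2 - 4ac = (-6)^2 - 4(-2)(-7) = 36 - 56 = -20
Since D < 0: two complex conjugate roots (no real roots)
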